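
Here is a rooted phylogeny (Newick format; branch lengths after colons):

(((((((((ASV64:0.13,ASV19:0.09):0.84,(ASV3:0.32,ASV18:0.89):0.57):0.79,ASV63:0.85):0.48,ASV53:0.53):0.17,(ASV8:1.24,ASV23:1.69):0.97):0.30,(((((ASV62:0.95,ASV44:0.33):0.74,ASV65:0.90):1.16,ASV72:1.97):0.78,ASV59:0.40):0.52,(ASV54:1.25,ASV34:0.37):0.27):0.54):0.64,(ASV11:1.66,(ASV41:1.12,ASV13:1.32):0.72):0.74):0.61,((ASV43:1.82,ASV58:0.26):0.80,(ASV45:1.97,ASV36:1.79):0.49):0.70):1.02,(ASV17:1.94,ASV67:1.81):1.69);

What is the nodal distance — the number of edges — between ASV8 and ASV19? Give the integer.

The MRCA of ASV8 and ASV19 is the node subtending (((((ASV64,ASV19),(ASV3,ASV18)),ASV63),ASV53),(ASV8,ASV23)).
From ASV8 up to that node: 2 branches. From ASV19 up to the same node: 5 branches. Total: 2 + 5 = 7.

7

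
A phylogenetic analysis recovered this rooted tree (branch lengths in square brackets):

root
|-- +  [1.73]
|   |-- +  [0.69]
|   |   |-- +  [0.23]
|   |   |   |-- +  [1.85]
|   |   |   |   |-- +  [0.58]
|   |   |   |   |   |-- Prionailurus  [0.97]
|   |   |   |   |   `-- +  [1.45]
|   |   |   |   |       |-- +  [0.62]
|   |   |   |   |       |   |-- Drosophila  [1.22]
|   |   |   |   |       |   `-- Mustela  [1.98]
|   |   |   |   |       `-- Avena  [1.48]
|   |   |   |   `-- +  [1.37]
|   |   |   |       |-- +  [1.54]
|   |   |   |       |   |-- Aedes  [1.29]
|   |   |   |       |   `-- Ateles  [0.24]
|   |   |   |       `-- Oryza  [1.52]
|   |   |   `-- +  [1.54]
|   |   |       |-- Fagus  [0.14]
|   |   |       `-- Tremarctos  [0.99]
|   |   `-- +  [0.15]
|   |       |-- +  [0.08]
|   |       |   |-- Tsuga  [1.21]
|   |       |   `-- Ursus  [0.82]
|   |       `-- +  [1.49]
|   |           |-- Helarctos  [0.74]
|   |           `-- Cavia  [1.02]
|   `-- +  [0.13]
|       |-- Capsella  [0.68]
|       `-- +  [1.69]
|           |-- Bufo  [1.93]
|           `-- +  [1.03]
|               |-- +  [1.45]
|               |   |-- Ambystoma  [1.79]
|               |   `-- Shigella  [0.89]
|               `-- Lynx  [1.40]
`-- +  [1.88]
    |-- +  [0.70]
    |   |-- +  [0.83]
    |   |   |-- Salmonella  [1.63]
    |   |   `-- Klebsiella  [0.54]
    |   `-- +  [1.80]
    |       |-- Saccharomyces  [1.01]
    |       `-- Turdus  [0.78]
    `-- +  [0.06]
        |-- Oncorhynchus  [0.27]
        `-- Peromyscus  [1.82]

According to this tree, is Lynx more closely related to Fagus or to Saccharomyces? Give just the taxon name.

Fagus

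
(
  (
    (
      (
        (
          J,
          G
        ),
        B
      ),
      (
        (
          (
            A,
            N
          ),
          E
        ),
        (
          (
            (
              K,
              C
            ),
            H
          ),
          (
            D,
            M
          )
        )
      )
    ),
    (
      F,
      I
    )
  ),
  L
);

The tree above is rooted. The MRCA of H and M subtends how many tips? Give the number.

The MRCA of H and M is the node subtending (((K,C),H),(D,M)).
That clade contains 5 terminal taxa: C, D, H, K, M.

5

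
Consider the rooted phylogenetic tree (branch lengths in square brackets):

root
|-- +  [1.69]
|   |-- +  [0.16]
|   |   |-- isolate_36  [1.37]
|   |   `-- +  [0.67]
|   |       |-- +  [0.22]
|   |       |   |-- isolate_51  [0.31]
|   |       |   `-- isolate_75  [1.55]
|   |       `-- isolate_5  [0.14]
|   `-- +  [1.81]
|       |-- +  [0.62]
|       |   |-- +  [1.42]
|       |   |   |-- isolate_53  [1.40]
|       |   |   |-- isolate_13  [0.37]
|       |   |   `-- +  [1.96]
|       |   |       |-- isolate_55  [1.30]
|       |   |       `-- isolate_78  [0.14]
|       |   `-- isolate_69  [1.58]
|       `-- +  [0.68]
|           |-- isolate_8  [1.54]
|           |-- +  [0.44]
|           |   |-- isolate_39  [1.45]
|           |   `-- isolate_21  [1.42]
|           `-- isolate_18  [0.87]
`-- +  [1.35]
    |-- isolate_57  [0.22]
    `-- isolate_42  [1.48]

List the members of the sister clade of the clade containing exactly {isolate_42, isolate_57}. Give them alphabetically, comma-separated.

The clade containing exactly {isolate_42, isolate_57} attaches directly to the root of the tree.
The other lineage descending from that same node — the sister group — is ((isolate_36,((isolate_51,isolate_75),isolate_5)),(((isolate_53,isolate_13,(isolate_55,isolate_78)),isolate_69),(isolate_8,(isolate_39,isolate_21),isolate_18))); its 13 tips in alphabetical order are the answer.

isolate_13, isolate_18, isolate_21, isolate_36, isolate_39, isolate_5, isolate_51, isolate_53, isolate_55, isolate_69, isolate_75, isolate_78, isolate_8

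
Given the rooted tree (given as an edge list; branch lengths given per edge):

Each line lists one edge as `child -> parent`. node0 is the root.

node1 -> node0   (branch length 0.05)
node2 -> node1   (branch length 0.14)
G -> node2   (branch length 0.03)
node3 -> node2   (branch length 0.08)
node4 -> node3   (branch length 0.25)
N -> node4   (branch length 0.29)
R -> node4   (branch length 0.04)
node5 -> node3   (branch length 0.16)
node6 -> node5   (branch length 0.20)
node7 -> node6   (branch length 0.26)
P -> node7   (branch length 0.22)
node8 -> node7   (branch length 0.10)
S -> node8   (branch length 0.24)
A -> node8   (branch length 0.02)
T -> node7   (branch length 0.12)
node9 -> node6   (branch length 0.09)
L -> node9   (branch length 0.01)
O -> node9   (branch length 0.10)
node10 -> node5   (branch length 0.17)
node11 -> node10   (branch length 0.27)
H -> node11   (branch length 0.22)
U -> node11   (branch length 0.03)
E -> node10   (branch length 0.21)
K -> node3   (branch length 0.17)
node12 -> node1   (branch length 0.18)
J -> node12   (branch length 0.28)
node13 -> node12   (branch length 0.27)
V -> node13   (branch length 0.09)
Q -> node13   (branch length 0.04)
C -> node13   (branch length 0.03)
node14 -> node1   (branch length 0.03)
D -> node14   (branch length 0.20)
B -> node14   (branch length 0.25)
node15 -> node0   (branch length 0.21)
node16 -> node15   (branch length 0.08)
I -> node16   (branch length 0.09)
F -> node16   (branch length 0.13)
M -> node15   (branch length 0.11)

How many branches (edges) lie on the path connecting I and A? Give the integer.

The MRCA of I and A is the root of the tree.
From I up to that node: 3 branches. From A up to the same node: 8 branches. Total: 3 + 8 = 11.

11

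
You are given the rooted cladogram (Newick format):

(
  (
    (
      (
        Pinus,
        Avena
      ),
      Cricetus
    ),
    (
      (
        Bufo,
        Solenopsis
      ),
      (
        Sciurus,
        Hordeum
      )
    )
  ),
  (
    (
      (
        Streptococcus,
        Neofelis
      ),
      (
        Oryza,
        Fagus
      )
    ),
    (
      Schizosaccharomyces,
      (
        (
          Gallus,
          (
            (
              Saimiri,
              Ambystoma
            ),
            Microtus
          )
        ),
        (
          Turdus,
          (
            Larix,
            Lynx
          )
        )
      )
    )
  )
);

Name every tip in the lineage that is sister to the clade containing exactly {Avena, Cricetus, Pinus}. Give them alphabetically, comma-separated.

Bufo, Hordeum, Sciurus, Solenopsis

The clade containing exactly {Avena, Cricetus, Pinus} attaches to the tree at the node subtending (((Pinus,Avena),Cricetus),((Bufo,Solenopsis),(Sciurus,Hordeum))).
The other lineage descending from that same node — the sister group — is ((Bufo,Solenopsis),(Sciurus,Hordeum)); its 4 tips in alphabetical order are the answer.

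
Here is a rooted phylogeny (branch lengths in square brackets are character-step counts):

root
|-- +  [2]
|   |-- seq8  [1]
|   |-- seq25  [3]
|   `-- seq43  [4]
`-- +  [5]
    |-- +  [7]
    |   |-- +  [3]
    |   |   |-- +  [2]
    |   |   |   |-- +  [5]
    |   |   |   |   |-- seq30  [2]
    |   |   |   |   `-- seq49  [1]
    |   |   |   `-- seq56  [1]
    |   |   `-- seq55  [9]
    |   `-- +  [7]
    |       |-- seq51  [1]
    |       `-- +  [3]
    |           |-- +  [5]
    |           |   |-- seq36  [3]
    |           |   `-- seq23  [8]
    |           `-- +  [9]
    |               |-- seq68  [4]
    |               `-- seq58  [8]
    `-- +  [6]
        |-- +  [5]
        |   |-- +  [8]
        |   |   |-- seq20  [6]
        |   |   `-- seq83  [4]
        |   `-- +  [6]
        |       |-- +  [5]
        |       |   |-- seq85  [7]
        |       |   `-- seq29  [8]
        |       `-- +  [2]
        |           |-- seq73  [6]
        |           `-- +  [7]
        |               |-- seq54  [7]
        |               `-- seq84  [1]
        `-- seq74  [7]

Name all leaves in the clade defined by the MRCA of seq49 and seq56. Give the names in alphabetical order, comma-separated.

seq30, seq49, seq56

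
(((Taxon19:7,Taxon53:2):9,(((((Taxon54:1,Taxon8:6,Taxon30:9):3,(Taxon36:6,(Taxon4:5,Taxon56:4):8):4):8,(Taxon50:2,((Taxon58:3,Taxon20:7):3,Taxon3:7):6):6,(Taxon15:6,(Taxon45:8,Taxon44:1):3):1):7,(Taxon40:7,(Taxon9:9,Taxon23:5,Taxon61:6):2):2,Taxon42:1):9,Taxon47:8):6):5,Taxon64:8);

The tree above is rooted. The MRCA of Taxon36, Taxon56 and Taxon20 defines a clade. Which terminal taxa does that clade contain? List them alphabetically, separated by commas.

Taxon15, Taxon20, Taxon3, Taxon30, Taxon36, Taxon4, Taxon44, Taxon45, Taxon50, Taxon54, Taxon56, Taxon58, Taxon8

Tracing Taxon36: it sits inside (Taxon36,(Taxon4,Taxon56)).
Tracing Taxon56: it sits inside (Taxon4,Taxon56).
Tracing Taxon20: it sits inside (Taxon58,Taxon20).
The smallest clade enclosing all 3 is (((Taxon54,Taxon8,Taxon30),(Taxon36,(Taxon4,Taxon56))),(Taxon50,((Taxon58,Taxon20),Taxon3)),(Taxon15,(Taxon45,Taxon44))); the answer is its 13 terminal taxa in alphabetical order.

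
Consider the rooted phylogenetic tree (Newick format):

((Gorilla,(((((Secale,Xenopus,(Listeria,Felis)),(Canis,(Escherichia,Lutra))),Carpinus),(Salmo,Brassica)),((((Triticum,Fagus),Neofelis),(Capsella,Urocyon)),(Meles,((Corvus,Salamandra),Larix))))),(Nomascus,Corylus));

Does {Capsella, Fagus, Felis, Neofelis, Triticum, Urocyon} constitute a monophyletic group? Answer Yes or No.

No

The MRCA of the listed taxa subtends (((((Secale,Xenopus,(Listeria,Felis)),(Canis,(Escherichia,Lutra))),Carpinus),(Salmo,Brassica)),((((Triticum,Fagus),Neofelis),(Capsella,Urocyon)),(Meles,((Corvus,Salamandra),Larix)))).
That clade also contains Brassica, Canis, Carpinus, Corvus, Escherichia, Larix, Listeria, Lutra, Meles, Salamandra, Salmo, Secale, Xenopus, which are not in the proposed group, so the group is not monophyletic.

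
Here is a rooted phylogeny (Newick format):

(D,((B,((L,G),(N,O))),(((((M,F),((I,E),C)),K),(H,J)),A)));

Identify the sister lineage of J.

H

J attaches to the tree at the node subtending (H,J).
The other lineage descending from that same node — the sister group — is the single tip H.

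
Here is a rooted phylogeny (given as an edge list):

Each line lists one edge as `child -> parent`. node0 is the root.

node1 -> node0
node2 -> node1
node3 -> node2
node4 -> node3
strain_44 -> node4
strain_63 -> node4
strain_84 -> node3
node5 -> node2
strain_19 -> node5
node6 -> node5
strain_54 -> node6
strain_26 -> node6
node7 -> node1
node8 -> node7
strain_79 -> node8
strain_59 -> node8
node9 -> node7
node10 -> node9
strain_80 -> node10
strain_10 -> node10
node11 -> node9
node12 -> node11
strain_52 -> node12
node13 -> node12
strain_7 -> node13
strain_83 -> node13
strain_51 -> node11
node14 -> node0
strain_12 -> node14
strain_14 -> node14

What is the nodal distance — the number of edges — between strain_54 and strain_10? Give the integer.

8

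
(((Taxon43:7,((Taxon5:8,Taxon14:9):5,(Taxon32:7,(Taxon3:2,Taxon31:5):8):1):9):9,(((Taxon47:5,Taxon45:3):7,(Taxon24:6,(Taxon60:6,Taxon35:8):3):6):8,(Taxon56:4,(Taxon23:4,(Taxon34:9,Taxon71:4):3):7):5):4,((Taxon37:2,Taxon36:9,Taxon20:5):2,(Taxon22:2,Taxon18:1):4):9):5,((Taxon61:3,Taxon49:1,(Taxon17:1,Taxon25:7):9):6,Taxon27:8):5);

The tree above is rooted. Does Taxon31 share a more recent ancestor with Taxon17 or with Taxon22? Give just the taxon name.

Taxon22

The MRCA of Taxon31 and Taxon22 subtends ((Taxon43,((Taxon5,Taxon14),(Taxon32,(Taxon3,Taxon31)))),(((Taxon47,Taxon45),(Taxon24,(Taxon60,Taxon35))),(Taxon56,(Taxon23,(Taxon34,Taxon71)))),((Taxon37,Taxon36,Taxon20),(Taxon22,Taxon18))) (20 taxa).
The MRCA of Taxon31 and Taxon17 is the root, subtending the entire tree (25 taxa).
The first is nested inside the second, so Taxon31 shares a more recent common ancestor with Taxon22.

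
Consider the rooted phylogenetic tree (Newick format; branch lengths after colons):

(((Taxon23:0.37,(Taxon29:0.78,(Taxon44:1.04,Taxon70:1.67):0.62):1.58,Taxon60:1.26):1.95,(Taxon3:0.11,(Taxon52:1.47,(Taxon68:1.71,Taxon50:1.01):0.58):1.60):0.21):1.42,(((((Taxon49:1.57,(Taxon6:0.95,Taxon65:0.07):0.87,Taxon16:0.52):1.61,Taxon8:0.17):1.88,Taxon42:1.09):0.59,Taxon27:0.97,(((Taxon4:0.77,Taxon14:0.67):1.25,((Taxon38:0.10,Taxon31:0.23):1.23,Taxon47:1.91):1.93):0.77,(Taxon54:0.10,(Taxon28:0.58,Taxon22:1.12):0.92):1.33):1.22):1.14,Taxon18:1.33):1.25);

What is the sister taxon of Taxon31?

Taxon38

Taxon31 attaches to the tree at the node subtending (Taxon38,Taxon31).
The other lineage descending from that same node — the sister group — is the single tip Taxon38.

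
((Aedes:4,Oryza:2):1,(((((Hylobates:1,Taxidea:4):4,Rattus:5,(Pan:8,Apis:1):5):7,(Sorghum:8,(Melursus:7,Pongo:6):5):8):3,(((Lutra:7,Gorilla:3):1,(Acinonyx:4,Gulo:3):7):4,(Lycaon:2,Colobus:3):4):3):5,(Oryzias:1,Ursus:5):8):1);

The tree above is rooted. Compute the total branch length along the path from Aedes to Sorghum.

30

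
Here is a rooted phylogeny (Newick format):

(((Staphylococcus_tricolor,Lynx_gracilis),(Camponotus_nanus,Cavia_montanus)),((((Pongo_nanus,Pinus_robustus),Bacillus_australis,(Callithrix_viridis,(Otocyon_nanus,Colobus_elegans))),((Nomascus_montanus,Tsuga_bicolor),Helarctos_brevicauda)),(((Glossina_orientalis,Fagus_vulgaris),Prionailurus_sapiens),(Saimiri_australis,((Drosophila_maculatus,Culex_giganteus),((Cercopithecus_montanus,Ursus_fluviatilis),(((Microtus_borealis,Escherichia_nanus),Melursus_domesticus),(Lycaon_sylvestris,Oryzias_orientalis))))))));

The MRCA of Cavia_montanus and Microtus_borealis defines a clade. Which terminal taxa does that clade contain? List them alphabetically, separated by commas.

Bacillus_australis, Callithrix_viridis, Camponotus_nanus, Cavia_montanus, Cercopithecus_montanus, Colobus_elegans, Culex_giganteus, Drosophila_maculatus, Escherichia_nanus, Fagus_vulgaris, Glossina_orientalis, Helarctos_brevicauda, Lycaon_sylvestris, Lynx_gracilis, Melursus_domesticus, Microtus_borealis, Nomascus_montanus, Oryzias_orientalis, Otocyon_nanus, Pinus_robustus, Pongo_nanus, Prionailurus_sapiens, Saimiri_australis, Staphylococcus_tricolor, Tsuga_bicolor, Ursus_fluviatilis

Tracing Cavia_montanus: it sits inside (Camponotus_nanus,Cavia_montanus).
Tracing Microtus_borealis: it sits inside (Microtus_borealis,Escherichia_nanus).
The smallest clade enclosing both is the whole tree (their MRCA is the root), so the answer is all 26 tips in alphabetical order.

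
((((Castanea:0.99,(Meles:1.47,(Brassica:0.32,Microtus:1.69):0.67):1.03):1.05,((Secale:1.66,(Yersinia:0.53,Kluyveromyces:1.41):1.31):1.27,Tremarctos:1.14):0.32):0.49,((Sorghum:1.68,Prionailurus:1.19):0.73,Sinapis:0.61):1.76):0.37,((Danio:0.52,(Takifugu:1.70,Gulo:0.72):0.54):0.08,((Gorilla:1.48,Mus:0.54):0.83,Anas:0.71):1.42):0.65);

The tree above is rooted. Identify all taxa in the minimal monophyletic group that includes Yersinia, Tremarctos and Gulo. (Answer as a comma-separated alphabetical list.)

Anas, Brassica, Castanea, Danio, Gorilla, Gulo, Kluyveromyces, Meles, Microtus, Mus, Prionailurus, Secale, Sinapis, Sorghum, Takifugu, Tremarctos, Yersinia

Tracing Yersinia: it sits inside (Yersinia,Kluyveromyces).
Tracing Tremarctos: it sits inside ((Secale,(Yersinia,Kluyveromyces)),Tremarctos).
Tracing Gulo: it sits inside (Takifugu,Gulo).
The smallest clade enclosing all 3 is the whole tree (their MRCA is the root), so the answer is all 17 tips in alphabetical order.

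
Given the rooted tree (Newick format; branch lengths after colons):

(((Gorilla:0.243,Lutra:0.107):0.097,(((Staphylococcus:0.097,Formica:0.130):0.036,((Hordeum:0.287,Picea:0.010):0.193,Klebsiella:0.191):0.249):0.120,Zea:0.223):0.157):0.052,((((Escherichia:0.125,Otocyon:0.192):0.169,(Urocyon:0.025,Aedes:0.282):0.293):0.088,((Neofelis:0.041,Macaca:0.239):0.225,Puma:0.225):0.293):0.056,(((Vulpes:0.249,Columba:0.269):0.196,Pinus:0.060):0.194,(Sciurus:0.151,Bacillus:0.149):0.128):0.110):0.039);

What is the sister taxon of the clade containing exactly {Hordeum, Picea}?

Klebsiella

The clade containing exactly {Hordeum, Picea} attaches to the tree at the node subtending ((Hordeum,Picea),Klebsiella).
The other lineage descending from that same node — the sister group — is the single tip Klebsiella.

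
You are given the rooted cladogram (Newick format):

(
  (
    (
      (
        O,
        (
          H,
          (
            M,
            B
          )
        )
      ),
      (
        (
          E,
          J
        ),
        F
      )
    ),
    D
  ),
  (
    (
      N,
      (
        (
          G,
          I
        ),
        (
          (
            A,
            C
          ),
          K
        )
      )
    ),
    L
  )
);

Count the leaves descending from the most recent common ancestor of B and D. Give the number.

The MRCA of B and D is the node subtending (((O,(H,(M,B))),((E,J),F)),D).
That clade contains 8 terminal taxa: B, D, E, F, H, J, M, O.

8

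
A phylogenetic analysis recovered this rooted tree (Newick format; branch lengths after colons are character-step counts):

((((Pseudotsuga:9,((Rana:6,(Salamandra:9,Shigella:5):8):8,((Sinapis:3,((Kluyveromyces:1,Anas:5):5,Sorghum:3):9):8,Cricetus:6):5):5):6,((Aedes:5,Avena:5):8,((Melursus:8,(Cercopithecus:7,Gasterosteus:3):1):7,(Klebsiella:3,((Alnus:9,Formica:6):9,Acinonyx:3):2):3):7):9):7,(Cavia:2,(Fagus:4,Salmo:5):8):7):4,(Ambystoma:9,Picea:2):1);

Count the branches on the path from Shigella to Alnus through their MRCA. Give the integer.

The MRCA of Shigella and Alnus is the node subtending ((Pseudotsuga,((Rana,(Salamandra,Shigella)),((Sinapis,((Kluyveromyces,Anas),Sorghum)),Cricetus))),((Aedes,Avena),((Melursus,(Cercopithecus,Gasterosteus)),(Klebsiella,((Alnus,Formica),Acinonyx))))).
From Shigella up to that node: 5 branches. From Alnus up to the same node: 6 branches. Total: 5 + 6 = 11.

11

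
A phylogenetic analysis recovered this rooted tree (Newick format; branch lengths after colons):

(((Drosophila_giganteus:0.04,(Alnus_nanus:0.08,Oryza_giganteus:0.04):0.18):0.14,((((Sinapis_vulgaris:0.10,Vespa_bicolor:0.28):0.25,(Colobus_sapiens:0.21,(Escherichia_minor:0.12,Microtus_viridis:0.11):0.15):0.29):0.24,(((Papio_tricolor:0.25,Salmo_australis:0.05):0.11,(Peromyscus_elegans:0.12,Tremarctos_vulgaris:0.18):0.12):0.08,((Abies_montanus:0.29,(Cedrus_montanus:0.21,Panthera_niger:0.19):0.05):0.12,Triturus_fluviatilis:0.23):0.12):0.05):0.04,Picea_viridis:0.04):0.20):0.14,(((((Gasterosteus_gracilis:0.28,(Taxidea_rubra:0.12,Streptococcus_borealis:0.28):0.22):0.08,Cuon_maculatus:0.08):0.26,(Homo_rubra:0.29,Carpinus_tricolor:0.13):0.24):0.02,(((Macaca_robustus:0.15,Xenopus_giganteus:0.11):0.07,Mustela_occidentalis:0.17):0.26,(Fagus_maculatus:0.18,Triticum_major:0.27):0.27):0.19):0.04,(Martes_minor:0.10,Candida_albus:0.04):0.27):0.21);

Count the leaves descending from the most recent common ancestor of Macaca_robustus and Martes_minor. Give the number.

13

The MRCA of Macaca_robustus and Martes_minor is the node subtending (((((Gasterosteus_gracilis,(Taxidea_rubra,Streptococcus_borealis)),Cuon_maculatus),(Homo_rubra,Carpinus_tricolor)),(((Macaca_robustus,Xenopus_giganteus),Mustela_occidentalis),(Fagus_maculatus,Triticum_major))),(Martes_minor,Candida_albus)).
That clade contains 13 terminal taxa: Candida_albus, Carpinus_tricolor, Cuon_maculatus, Fagus_maculatus, Gasterosteus_gracilis, Homo_rubra, Macaca_robustus, Martes_minor, Mustela_occidentalis, Streptococcus_borealis, Taxidea_rubra, Triticum_major, Xenopus_giganteus.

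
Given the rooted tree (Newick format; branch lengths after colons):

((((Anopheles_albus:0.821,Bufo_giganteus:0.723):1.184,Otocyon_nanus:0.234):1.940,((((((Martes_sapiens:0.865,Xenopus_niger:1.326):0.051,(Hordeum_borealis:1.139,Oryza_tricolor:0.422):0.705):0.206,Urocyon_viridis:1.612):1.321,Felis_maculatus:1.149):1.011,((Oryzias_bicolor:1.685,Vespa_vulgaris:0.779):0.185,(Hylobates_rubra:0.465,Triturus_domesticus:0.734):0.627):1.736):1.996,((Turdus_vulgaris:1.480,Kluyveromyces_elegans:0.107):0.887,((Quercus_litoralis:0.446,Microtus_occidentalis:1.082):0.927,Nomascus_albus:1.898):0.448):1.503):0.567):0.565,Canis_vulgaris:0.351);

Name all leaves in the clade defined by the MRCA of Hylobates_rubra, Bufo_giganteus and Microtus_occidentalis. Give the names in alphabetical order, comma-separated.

Anopheles_albus, Bufo_giganteus, Felis_maculatus, Hordeum_borealis, Hylobates_rubra, Kluyveromyces_elegans, Martes_sapiens, Microtus_occidentalis, Nomascus_albus, Oryza_tricolor, Oryzias_bicolor, Otocyon_nanus, Quercus_litoralis, Triturus_domesticus, Turdus_vulgaris, Urocyon_viridis, Vespa_vulgaris, Xenopus_niger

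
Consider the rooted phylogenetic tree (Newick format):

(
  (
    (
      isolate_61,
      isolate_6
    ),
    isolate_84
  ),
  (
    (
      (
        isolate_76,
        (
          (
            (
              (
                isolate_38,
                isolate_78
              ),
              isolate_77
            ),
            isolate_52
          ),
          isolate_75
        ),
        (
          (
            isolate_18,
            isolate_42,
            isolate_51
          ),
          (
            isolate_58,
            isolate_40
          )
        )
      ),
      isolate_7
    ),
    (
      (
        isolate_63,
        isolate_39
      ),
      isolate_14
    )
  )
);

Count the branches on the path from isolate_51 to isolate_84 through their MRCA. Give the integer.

The MRCA of isolate_51 and isolate_84 is the root of the tree.
From isolate_51 up to that node: 6 branches. From isolate_84 up to the same node: 2 branches. Total: 6 + 2 = 8.

8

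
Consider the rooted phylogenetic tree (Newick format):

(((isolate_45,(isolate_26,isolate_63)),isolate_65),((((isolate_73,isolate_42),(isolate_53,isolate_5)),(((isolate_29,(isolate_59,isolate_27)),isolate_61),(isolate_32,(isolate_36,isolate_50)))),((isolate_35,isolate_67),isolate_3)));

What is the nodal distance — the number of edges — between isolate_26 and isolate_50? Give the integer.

10

The MRCA of isolate_26 and isolate_50 is the root of the tree.
From isolate_26 up to that node: 4 branches. From isolate_50 up to the same node: 6 branches. Total: 4 + 6 = 10.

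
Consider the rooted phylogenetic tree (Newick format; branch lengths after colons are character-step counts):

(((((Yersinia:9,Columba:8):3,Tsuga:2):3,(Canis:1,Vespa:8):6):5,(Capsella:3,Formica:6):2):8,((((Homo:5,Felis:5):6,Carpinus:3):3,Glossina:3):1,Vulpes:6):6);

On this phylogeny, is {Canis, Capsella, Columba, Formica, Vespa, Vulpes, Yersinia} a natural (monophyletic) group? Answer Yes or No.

No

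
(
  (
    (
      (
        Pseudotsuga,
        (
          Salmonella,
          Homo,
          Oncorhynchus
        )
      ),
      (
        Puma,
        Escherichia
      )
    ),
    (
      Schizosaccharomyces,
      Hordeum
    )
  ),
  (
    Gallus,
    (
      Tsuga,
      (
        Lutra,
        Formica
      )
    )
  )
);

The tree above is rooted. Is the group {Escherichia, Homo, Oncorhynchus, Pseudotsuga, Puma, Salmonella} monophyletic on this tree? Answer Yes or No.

Yes

The most recent common ancestor of these taxa subtends ((Pseudotsuga,(Salmonella,Homo,Oncorhynchus)),(Puma,Escherichia)).
That clade has exactly 6 tips — every listed taxon and nothing else — so the group is monophyletic.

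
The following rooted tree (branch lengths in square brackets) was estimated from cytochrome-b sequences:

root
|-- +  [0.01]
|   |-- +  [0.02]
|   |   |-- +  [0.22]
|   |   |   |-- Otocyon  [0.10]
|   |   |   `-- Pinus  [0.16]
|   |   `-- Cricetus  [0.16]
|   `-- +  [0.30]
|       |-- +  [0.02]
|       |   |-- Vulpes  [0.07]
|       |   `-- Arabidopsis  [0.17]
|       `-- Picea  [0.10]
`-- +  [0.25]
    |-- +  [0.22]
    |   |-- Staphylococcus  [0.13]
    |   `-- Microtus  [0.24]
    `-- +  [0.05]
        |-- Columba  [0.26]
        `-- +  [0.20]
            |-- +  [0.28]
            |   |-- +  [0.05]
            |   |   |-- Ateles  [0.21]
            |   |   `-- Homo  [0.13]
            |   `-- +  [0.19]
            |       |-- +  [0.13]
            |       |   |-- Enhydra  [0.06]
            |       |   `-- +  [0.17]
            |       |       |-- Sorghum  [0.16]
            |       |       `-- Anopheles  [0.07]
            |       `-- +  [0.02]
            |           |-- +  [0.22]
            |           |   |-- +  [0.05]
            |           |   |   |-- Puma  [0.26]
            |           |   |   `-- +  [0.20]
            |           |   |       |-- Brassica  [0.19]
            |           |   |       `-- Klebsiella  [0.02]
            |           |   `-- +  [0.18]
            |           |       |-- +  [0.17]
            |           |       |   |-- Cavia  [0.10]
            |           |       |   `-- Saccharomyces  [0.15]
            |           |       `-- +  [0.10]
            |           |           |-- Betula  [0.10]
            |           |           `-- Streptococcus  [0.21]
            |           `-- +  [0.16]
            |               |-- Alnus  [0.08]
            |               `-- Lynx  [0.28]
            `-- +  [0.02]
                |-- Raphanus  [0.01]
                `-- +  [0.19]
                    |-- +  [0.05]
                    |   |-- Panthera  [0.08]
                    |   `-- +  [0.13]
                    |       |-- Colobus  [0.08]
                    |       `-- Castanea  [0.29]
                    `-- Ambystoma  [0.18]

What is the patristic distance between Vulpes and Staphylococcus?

1.00

The path runs Vulpes → … → MRCA → … → Staphylococcus; the MRCA is the root of the tree.
Branch lengths along that path: 0.07 + 0.02 + 0.30 + 0.01 + 0.25 + 0.22 + 0.13 = 1.00.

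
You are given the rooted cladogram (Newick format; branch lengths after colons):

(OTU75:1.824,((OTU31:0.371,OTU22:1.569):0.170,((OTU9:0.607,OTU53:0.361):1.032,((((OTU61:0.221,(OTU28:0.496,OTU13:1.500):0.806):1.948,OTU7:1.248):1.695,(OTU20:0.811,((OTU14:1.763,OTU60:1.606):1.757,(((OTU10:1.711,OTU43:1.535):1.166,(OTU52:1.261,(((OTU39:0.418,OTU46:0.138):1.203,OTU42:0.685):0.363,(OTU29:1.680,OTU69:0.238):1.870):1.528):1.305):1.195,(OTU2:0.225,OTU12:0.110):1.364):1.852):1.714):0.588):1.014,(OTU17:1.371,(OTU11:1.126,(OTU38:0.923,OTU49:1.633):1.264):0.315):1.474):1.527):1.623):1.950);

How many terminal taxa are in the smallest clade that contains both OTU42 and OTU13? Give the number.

The MRCA of OTU42 and OTU13 is the node subtending (((OTU61,(OTU28,OTU13)),OTU7),(OTU20,((OTU14,OTU60),(((OTU10,OTU43),(OTU52,(((OTU39,OTU46),OTU42),(OTU29,OTU69)))),(OTU2,OTU12))))).
That clade contains 17 terminal taxa: OTU10, OTU12, OTU13, OTU14, OTU2, OTU20, OTU28, OTU29, OTU39, OTU42, OTU43, OTU46, OTU52, OTU60, OTU61, OTU69, OTU7.

17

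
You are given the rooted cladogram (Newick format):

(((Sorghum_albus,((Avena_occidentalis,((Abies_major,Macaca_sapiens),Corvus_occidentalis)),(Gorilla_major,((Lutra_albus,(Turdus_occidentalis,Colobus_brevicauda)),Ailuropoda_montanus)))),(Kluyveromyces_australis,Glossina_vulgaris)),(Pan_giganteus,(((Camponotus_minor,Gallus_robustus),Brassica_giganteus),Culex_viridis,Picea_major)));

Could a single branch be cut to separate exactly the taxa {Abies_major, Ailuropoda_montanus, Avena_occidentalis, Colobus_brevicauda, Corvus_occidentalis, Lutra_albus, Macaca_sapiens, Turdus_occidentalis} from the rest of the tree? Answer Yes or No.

No

The MRCA of the listed taxa subtends ((Avena_occidentalis,((Abies_major,Macaca_sapiens),Corvus_occidentalis)),(Gorilla_major,((Lutra_albus,(Turdus_occidentalis,Colobus_brevicauda)),Ailuropoda_montanus))).
That clade also contains Gorilla_major, which is not in the proposed group, so the group is not monophyletic.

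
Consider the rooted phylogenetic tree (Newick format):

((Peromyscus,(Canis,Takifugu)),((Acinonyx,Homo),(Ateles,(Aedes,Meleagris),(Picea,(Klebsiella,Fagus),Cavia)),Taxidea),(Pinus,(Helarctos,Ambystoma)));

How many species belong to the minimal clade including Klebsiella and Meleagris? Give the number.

7

The MRCA of Klebsiella and Meleagris is the node subtending (Ateles,(Aedes,Meleagris),(Picea,(Klebsiella,Fagus),Cavia)).
That clade contains 7 terminal taxa: Aedes, Ateles, Cavia, Fagus, Klebsiella, Meleagris, Picea.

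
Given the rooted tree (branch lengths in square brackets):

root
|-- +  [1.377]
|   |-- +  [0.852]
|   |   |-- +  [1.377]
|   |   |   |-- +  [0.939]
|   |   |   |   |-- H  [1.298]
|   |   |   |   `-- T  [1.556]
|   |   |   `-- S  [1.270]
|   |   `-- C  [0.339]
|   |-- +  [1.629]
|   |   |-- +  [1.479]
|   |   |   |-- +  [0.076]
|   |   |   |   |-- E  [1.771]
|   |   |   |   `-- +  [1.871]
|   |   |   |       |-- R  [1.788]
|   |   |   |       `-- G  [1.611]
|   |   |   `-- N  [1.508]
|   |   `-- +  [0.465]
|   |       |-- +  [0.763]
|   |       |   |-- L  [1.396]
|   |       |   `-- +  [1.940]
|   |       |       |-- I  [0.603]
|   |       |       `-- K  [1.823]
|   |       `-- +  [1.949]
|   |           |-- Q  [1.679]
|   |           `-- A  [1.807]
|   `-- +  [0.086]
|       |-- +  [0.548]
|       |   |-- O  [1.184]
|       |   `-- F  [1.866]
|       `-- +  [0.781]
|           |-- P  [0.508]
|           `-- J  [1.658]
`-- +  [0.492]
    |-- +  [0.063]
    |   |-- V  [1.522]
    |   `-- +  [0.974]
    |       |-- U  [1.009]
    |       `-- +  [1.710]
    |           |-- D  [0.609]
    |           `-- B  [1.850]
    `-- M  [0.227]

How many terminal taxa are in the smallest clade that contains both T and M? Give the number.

22

The MRCA of T and M is the root, so the clade is the entire tree.
That clade contains 22 terminal taxa: A, B, C, D, E, F, G, H, I, J, K, L, M, N, O, P, Q, R, S, T, U, V.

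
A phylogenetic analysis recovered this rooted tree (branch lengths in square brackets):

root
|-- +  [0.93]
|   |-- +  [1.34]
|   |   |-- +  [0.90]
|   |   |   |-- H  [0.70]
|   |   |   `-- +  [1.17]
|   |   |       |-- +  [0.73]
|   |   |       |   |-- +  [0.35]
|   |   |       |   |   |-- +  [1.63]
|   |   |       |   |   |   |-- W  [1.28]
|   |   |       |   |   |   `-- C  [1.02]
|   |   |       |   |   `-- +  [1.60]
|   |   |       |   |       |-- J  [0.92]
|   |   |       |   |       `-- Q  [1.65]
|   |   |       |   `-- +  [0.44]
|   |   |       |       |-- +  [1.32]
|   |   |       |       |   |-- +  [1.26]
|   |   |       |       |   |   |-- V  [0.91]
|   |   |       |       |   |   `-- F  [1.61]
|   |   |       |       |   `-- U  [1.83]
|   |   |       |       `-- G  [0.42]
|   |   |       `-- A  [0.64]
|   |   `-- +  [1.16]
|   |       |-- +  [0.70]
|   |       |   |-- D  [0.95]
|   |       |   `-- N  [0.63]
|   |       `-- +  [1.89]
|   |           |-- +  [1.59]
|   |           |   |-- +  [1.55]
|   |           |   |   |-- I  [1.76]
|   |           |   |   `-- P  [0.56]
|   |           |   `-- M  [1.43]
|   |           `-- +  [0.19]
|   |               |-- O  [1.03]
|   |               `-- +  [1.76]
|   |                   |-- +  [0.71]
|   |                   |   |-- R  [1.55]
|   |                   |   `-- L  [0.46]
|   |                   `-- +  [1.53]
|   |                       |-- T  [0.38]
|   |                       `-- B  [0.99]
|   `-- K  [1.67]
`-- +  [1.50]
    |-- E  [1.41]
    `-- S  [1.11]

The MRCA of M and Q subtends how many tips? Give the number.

The MRCA of M and Q is the node subtending ((H,((((W,C),(J,Q)),(((V,F),U),G)),A)),((D,N),(((I,P),M),(O,((R,L),(T,B)))))).
That clade contains 20 terminal taxa: A, B, C, D, F, G, H, I, J, L, M, N, O, P, Q, R, T, U, V, W.

20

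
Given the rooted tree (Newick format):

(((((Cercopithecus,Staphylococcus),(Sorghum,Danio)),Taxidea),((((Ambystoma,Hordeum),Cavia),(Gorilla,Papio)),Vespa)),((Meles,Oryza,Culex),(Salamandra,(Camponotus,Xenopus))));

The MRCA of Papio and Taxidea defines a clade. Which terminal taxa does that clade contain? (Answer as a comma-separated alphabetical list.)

Ambystoma, Cavia, Cercopithecus, Danio, Gorilla, Hordeum, Papio, Sorghum, Staphylococcus, Taxidea, Vespa

Tracing Papio: it sits inside (Gorilla,Papio).
Tracing Taxidea: it sits inside (((Cercopithecus,Staphylococcus),(Sorghum,Danio)),Taxidea).
The smallest clade enclosing both is ((((Cercopithecus,Staphylococcus),(Sorghum,Danio)),Taxidea),((((Ambystoma,Hordeum),Cavia),(Gorilla,Papio)),Vespa)); the answer is its 11 terminal taxa in alphabetical order.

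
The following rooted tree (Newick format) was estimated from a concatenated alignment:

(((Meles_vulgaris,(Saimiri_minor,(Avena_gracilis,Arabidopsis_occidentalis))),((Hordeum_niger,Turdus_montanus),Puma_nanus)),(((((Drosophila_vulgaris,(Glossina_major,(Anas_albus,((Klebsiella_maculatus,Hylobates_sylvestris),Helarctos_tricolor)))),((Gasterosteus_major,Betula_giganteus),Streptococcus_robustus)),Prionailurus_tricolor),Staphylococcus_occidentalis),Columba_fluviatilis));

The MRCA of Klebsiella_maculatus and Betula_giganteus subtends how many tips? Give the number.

9

The MRCA of Klebsiella_maculatus and Betula_giganteus is the node subtending ((Drosophila_vulgaris,(Glossina_major,(Anas_albus,((Klebsiella_maculatus,Hylobates_sylvestris),Helarctos_tricolor)))),((Gasterosteus_major,Betula_giganteus),Streptococcus_robustus)).
That clade contains 9 terminal taxa: Anas_albus, Betula_giganteus, Drosophila_vulgaris, Gasterosteus_major, Glossina_major, Helarctos_tricolor, Hylobates_sylvestris, Klebsiella_maculatus, Streptococcus_robustus.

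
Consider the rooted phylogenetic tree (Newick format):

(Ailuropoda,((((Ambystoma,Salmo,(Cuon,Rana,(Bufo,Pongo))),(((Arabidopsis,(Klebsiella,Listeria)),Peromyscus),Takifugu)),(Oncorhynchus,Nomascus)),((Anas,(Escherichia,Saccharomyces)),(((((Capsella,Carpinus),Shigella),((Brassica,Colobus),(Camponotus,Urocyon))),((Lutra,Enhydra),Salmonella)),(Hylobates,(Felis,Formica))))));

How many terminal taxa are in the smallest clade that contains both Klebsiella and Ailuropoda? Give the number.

30

The MRCA of Klebsiella and Ailuropoda is the root, so the clade is the entire tree.
That clade contains 30 terminal taxa: Ailuropoda, Ambystoma, Anas, Arabidopsis, Brassica, Bufo, Camponotus, Capsella, Carpinus, Colobus, Cuon, Enhydra, Escherichia, Felis, Formica, Hylobates, Klebsiella, Listeria, Lutra, Nomascus, Oncorhynchus, Peromyscus, Pongo, Rana, Saccharomyces, Salmo, Salmonella, Shigella, Takifugu, Urocyon.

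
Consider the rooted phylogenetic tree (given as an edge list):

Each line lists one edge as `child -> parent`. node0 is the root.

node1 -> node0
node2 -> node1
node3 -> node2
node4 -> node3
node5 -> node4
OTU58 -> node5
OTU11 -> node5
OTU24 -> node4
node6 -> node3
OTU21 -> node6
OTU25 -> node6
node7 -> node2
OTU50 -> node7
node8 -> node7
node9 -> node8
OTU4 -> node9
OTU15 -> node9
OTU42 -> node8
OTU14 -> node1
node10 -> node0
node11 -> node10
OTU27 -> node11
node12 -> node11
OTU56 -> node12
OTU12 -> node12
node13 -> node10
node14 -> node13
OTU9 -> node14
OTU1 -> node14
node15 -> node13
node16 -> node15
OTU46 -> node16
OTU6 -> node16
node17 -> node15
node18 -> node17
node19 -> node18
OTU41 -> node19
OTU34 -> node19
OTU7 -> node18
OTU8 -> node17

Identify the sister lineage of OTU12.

OTU56

OTU12 attaches to the tree at the node subtending (OTU56,OTU12).
The other lineage descending from that same node — the sister group — is the single tip OTU56.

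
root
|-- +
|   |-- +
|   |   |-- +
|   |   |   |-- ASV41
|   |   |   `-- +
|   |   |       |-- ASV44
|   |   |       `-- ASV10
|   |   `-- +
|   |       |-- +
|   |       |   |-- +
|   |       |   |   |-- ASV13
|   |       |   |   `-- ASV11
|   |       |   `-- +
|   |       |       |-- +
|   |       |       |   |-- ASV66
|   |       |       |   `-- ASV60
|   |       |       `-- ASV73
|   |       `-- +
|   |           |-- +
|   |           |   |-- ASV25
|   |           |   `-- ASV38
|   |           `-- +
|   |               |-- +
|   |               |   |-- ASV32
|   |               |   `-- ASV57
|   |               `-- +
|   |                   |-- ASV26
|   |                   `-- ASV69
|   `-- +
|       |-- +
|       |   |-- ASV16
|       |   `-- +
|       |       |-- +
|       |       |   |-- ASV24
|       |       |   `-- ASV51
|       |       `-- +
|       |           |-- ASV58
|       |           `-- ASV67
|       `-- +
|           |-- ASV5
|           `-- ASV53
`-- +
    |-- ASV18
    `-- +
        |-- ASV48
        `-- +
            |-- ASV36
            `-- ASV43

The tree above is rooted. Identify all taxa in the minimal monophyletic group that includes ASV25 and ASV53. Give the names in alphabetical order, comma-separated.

ASV10, ASV11, ASV13, ASV16, ASV24, ASV25, ASV26, ASV32, ASV38, ASV41, ASV44, ASV5, ASV51, ASV53, ASV57, ASV58, ASV60, ASV66, ASV67, ASV69, ASV73

Tracing ASV25: it sits inside (ASV25,ASV38).
Tracing ASV53: it sits inside (ASV5,ASV53).
The smallest clade enclosing both is (((ASV41,(ASV44,ASV10)),(((ASV13,ASV11),((ASV66,ASV60),ASV73)),((ASV25,ASV38),((ASV32,ASV57),(ASV26,ASV69))))),((ASV16,((ASV24,ASV51),(ASV58,ASV67))),(ASV5,ASV53))); the answer is its 21 terminal taxa in alphabetical order.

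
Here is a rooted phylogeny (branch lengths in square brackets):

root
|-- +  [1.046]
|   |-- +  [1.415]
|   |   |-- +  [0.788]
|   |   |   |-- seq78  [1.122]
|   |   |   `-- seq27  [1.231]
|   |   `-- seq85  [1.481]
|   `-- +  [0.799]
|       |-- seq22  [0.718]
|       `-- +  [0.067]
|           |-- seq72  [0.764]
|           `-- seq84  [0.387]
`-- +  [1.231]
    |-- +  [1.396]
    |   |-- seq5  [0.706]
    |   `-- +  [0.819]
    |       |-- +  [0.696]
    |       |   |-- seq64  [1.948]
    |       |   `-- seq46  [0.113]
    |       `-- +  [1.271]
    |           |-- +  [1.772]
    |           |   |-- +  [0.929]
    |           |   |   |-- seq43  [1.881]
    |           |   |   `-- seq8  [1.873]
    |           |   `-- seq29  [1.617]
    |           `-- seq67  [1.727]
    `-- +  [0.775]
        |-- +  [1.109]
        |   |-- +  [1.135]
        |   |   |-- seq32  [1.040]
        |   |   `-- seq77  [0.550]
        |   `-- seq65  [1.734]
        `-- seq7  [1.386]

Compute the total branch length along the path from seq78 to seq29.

The path runs seq78 → … → MRCA → … → seq29; the MRCA is the root of the tree.
Branch lengths along that path: 1.122 + 0.788 + 1.415 + 1.046 + 1.231 + 1.396 + 0.819 + 1.271 + 1.772 + 1.617 = 12.477.

12.477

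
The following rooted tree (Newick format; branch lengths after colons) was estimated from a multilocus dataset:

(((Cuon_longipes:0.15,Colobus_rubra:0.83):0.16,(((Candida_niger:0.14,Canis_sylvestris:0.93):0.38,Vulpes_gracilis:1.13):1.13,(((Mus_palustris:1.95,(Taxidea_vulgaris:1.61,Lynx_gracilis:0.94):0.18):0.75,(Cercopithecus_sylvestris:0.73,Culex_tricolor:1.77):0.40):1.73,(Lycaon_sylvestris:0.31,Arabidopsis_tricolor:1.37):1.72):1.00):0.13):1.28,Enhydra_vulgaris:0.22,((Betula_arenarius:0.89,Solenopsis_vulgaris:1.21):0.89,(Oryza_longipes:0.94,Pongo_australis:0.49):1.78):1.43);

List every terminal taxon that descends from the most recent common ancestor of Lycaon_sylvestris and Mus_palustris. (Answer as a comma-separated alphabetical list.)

Tracing Lycaon_sylvestris: it sits inside (Lycaon_sylvestris,Arabidopsis_tricolor).
Tracing Mus_palustris: it sits inside (Mus_palustris,(Taxidea_vulgaris,Lynx_gracilis)).
The smallest clade enclosing both is (((Mus_palustris,(Taxidea_vulgaris,Lynx_gracilis)),(Cercopithecus_sylvestris,Culex_tricolor)),(Lycaon_sylvestris,Arabidopsis_tricolor)); the answer is its 7 terminal taxa in alphabetical order.

Arabidopsis_tricolor, Cercopithecus_sylvestris, Culex_tricolor, Lycaon_sylvestris, Lynx_gracilis, Mus_palustris, Taxidea_vulgaris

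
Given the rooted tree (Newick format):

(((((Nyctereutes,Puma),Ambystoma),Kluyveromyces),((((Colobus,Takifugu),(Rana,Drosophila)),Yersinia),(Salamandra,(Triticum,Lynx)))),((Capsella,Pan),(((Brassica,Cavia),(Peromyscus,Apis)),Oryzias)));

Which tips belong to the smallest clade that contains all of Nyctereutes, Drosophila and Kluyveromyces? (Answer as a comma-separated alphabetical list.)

Ambystoma, Colobus, Drosophila, Kluyveromyces, Lynx, Nyctereutes, Puma, Rana, Salamandra, Takifugu, Triticum, Yersinia

Tracing Nyctereutes: it sits inside (Nyctereutes,Puma).
Tracing Drosophila: it sits inside (Rana,Drosophila).
Tracing Kluyveromyces: it sits inside (((Nyctereutes,Puma),Ambystoma),Kluyveromyces).
The smallest clade enclosing all 3 is ((((Nyctereutes,Puma),Ambystoma),Kluyveromyces),((((Colobus,Takifugu),(Rana,Drosophila)),Yersinia),(Salamandra,(Triticum,Lynx)))); the answer is its 12 terminal taxa in alphabetical order.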